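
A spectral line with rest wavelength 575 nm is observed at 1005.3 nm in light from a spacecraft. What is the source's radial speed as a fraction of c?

0.507c

λ'/λ₀ = 1.7483 > 1 (redshift), so the source is receding.
λ'/λ₀ = √((1 + β)/(1 − β)) for a receding source ⇒ β = (r² − 1)/(r² + 1) with r = λ'/λ₀.
β = (3.0567 − 1)/(3.0567 + 1) ≈ 0.507.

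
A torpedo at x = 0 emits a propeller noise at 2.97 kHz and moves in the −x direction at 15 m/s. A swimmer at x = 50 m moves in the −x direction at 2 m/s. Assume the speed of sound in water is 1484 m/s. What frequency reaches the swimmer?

2.94 kHz

The observer lies on the +x side, so the source is heading away from the observer and the observer is heading toward the source.
Both move, so f' = f · (v + v_o)/(v + v_s).
f' = 2.97 × (1484 + 2)/(1484 + 15) = 2.97 × 1486/1499 ≈ 2.94 kHz.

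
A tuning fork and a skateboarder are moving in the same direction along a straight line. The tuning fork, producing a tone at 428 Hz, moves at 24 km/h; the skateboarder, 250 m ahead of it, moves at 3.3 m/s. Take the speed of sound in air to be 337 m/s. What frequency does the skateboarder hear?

432 Hz

24 km/h = 6.667 m/s.
The skateboarder is ahead, so the tuning fork is moving toward it while the skateboarder is moving away from the tuning fork.
With source approaching and observer receding, f' = f · (v − v_o)/(v − v_s).
f' = 428 × (337 − 3.3)/(337 − 6.667) = 428 × 333.7/330.33 ≈ 432 Hz.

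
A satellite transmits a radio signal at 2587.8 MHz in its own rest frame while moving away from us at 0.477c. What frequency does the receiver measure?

Relativistic Doppler for frequency: f' = f₀ · √((1 − β)/(1 + β)).
f' = 2587.8 × √(0.5230/1.4770) = 2587.8 × 0.59506 ≈ 1539.9 MHz.

1539.9 MHz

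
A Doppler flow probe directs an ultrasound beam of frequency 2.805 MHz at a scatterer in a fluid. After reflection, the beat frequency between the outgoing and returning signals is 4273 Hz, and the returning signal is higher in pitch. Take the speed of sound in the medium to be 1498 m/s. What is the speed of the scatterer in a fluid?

1.14 m/s

Double Doppler shift off a moving reflector: f₂ = f₀ · (v + u)/(v − u) (u > 0 toward emitter).
Returning signal is higher, so f₂ = f₀ + Δf = 2805000 + 4273 = 2809273 Hz.
Rearranging, u = v · (f₂ − f₀)/(f₂ + f₀) = 1498 × 4273/5614273 ≈ 1.14 m/s.
So the scatterer in a fluid is moving at 1.14 m/s toward the emitter.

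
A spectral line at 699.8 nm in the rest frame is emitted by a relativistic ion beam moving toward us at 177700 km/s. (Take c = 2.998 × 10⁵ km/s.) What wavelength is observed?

353.9 nm

β = v/c = 177700/299800 = 0.5927.
Relativistic Doppler for wavelength: λ' = λ₀ · √((1 − β)/(1 + β)).
λ' = 699.8 × √(0.4073/1.5927) = 699.8 × 0.50567 ≈ 353.9 nm.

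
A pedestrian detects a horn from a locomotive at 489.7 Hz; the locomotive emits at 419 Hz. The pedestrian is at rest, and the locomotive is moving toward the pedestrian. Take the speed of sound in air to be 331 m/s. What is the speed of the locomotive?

48 m/s

f' = f · v/(v − v_s) ⇒ v_s = v · |1 − f/f'|.
v_s = 331 × |1 − 419/489.7| = 331 × 0.1444 ≈ 48 m/s.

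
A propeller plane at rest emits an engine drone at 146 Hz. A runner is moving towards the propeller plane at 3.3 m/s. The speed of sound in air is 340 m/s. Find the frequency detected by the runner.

147 Hz

Only the observer moves, toward the source, so f' = f · (v + v_o)/v.
f' = 146 × (340 + 3.3)/340 = 146 × 343.3/340 ≈ 147 Hz.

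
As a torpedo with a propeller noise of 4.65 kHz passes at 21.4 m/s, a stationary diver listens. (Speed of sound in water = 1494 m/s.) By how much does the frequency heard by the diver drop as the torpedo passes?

Approaching: f₁ = f · v/(v − v_s) = 4.65 × 1494/1472.6 ≈ 4.718 kHz.
Receding: f₂ = f · v/(v + v_s) = 4.65 × 1494/1515.4 ≈ 4.584 kHz.
Drop: f₁ − f₂ = 2f·v·v_s/(v² − v_s²) = 2 × 4.65 × 1494 × 21.4/(1494² − 21.4²) ≈ 0.133 kHz.

0.133 kHz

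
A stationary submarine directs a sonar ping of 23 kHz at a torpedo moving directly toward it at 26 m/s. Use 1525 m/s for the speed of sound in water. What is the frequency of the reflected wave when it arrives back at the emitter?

At the torpedo (a moving observer), f₁ = f₀ · (v + u)/v = 23 × 1551/1525 ≈ 23.4 kHz.
On reflection it acts as a source moving toward the stationary detector: f₂ = f₁ · v/(v − u) = 23.4 × 1525/1499 ≈ 23.8 kHz.

23.8 kHz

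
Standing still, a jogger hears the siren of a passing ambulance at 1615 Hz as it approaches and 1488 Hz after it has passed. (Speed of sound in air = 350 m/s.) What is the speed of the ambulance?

f₁/f₂ = (v + v_s)/(v − v_s), so v_s = v · (f₁ − f₂)/(f₁ + f₂).
v_s = 350 × (1615 − 1488)/(1615 + 1488) = 350 × 127/3103 ≈ 14.3 m/s.

14.3 m/s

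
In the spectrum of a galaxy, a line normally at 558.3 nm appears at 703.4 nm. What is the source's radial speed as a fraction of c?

λ'/λ₀ = 1.2599 > 1 (redshift), so the source is receding.
λ'/λ₀ = √((1 + β)/(1 − β)) for a receding source ⇒ β = (r² − 1)/(r² + 1) with r = λ'/λ₀.
β = (1.5873 − 1)/(1.5873 + 1) ≈ 0.227.

0.227c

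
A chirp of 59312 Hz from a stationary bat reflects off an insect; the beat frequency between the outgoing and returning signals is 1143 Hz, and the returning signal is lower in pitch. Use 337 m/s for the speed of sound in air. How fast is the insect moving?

3.3 m/s

Double Doppler shift off a moving reflector: f₂ = f₀ · (v + u)/(v − u) (u > 0 toward emitter).
Returning signal is lower, so f₂ = f₀ − Δf = 59312 − 1143 = 58169 Hz.
Rearranging, u = v · (f₂ − f₀)/(f₂ + f₀) = 337 × -1143/117481 ≈ -3.3 m/s.
So the insect is moving at 3.3 m/s away from the emitter.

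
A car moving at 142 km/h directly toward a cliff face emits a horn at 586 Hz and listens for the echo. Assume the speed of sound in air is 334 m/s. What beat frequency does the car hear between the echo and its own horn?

142 km/h = 39.44 m/s.
The cliff face receives the sound from a moving source: f₁ = f₀ · v/(v − v_e) = 586 × 334/294.56 ≈ 664.5 Hz.
On the return leg the car is a moving observer: f₂ = f₁ · (v + v_e)/v = 664.5 × 373.44/334 ≈ 742.9 Hz.
Equivalently f₂ = f₀ · (v + v_e)/(v − v_e).
Beat against the emitted tone: |f₂ − f₀| = 2v_e·f₀/(v − v_e) = 2 × 39.44 × 586/294.56 ≈ 157 Hz.

157 Hz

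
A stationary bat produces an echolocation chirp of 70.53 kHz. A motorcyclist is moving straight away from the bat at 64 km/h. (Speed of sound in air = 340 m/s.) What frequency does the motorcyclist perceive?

66.8 kHz

64 km/h = 17.78 m/s.
Only the observer moves, away from the source, so f' = f · (v − v_o)/v.
f' = 70.53 × (340 − 17.78)/340 = 70.53 × 322.22/340 ≈ 66.8 kHz.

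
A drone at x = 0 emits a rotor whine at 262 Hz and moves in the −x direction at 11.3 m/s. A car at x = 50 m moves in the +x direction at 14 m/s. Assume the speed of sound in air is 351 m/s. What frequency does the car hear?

The observer lies on the +x side, so the source is heading away from the observer and the observer is heading away from the source.
With source receding and observer receding, f' = f · (v − v_o)/(v + v_s).
f' = 262 × (351 − 14)/(351 + 11.3) = 262 × 337/362.3 ≈ 244 Hz.

244 Hz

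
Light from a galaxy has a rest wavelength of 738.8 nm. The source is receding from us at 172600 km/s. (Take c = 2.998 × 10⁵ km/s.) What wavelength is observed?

1423.8 nm

β = v/c = 172600/299800 = 0.5757.
Relativistic Doppler for wavelength: λ' = λ₀ · √((1 + β)/(1 − β)).
λ' = 738.8 × √(1.5757/0.4243) = 738.8 × 1.92713 ≈ 1423.8 nm.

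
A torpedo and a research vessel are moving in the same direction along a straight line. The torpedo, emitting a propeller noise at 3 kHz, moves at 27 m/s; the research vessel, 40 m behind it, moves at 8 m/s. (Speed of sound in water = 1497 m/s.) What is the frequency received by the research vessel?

2.96 kHz

The research vessel is behind, so the torpedo is moving away from it while the research vessel is moving toward the torpedo.
With source receding and observer approaching, f' = f · (v + v_o)/(v + v_s).
f' = 3 × (1497 + 8)/(1497 + 27) = 3 × 1505/1524 ≈ 2.96 kHz.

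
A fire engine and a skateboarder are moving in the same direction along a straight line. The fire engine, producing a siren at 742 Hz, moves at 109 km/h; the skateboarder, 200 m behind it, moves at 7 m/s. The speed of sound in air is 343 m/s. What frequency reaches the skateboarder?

109 km/h = 30.28 m/s.
The skateboarder is behind, so the fire engine is moving away from it while the skateboarder is moving toward the fire engine.
Both move, so f' = f · (v + v_o)/(v + v_s).
f' = 742 × (343 + 7)/(343 + 30.28) = 742 × 350/373.28 ≈ 696 Hz.

696 Hz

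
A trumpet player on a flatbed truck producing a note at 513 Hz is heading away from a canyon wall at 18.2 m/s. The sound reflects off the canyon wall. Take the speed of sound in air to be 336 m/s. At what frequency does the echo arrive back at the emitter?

460 Hz

The canyon wall receives the sound from a moving source: f₁ = f₀ · v/(v + v_e) = 513 × 336/354.2 ≈ 487 Hz.
On the return leg the trumpet player on a flatbed truck is a moving observer: f₂ = f₁ · (v − v_e)/v = 487 × 317.8/336 ≈ 460 Hz.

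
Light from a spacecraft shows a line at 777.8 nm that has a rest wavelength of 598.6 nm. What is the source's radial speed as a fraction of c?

0.256

λ'/λ₀ = 1.2994 > 1 (redshift), so the source is receding.
λ'/λ₀ = √((1 + β)/(1 − β)) for a receding source ⇒ β = (r² − 1)/(r² + 1) with r = λ'/λ₀.
β = (1.6883 − 1)/(1.6883 + 1) ≈ 0.256.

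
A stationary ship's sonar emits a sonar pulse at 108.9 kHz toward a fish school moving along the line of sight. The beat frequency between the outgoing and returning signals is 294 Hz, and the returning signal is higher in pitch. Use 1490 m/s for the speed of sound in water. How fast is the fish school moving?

2.01 m/s

Double Doppler shift off a moving reflector: f₂ = f₀ · (v + u)/(v − u) (u > 0 toward emitter).
Returning signal is higher, so f₂ = f₀ + Δf = 108900 + 294 = 109194 Hz.
Rearranging, u = v · (f₂ − f₀)/(f₂ + f₀) = 1490 × 294/218094 ≈ 2.01 m/s.
So the fish school is moving at 2.01 m/s toward the emitter.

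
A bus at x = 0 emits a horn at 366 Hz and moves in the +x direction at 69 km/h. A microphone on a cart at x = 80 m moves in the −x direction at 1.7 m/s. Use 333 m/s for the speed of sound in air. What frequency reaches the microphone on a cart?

390 Hz

69 km/h = 19.17 m/s.
The observer lies on the +x side, so the source is heading toward the observer and the observer is heading toward the source.
With source approaching and observer approaching, f' = f · (v + v_o)/(v − v_s).
f' = 366 × (333 + 1.7)/(333 − 19.17) = 366 × 334.7/313.83 ≈ 390 Hz.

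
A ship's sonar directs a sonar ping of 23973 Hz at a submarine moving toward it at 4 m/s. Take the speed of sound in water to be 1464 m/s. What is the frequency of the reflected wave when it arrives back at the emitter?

The submarine first receives the wave as a moving observer: f₁ = f₀ · (v + u)/v = 23973 × (1464 + 4)/1464 ≈ 24038 Hz.
The reflection then acts as a moving source: f₂ = f₁ · v/(v − u) ≈ 24104 Hz.
Equivalently f₂ = f₀ · (v + u)/(v − u).

24104 Hz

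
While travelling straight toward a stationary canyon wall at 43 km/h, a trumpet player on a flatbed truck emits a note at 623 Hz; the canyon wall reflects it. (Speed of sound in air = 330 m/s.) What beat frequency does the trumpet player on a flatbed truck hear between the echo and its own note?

43 km/h = 11.94 m/s.
The canyon wall receives the sound from a moving source: f₁ = f₀ · v/(v − v_e) = 623 × 330/318.06 ≈ 646.4 Hz.
On the return leg the trumpet player on a flatbed truck is a moving observer: f₂ = f₁ · (v + v_e)/v = 646.4 × 341.94/330 ≈ 669.8 Hz.
Beat against the emitted tone: |f₂ − f₀| = 2v_e·f₀/(v − v_e) = 2 × 11.94 × 623/318.06 ≈ 46.8 Hz.

46.8 Hz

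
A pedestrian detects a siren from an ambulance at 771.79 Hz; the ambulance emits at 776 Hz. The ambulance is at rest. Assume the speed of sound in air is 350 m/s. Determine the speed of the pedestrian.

f' < f, so the pedestrian is receding.
f' = f · (v − v_o)/v ⇒ v_o = v · |f'/f − 1|.
v_o = 350 × |771.79/776 − 1| = 350 × 0.005425 ≈ 1.90 m/s.

1.90 m/s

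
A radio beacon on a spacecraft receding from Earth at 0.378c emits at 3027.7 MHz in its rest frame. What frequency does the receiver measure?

Relativistic Doppler for frequency: f' = f₀ · √((1 − β)/(1 + β)).
f' = 3027.7 × √(0.6220/1.3780) = 3027.7 × 0.67185 ≈ 2034.2 MHz.

2034.2 MHz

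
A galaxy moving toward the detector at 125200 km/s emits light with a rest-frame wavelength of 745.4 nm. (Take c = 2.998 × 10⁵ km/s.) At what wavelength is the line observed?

β = v/c = 125200/299800 = 0.4176.
Relativistic Doppler for wavelength: λ' = λ₀ · √((1 − β)/(1 + β)).
λ' = 745.4 × √(0.5824/1.4176) = 745.4 × 0.64096 ≈ 477.8 nm.

477.8 nm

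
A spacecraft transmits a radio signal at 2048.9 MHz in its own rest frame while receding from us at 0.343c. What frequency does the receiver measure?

Relativistic Doppler for frequency: f' = f₀ · √((1 − β)/(1 + β)).
f' = 2048.9 × √(0.6570/1.3430) = 2048.9 × 0.69943 ≈ 1433.1 MHz.

1433.1 MHz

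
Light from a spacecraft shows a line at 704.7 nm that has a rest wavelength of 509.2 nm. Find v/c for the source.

λ'/λ₀ = 1.3839 > 1 (redshift), so the source is receding.
λ'/λ₀ = √((1 + β)/(1 − β)) for a receding source ⇒ β = (r² − 1)/(r² + 1) with r = λ'/λ₀.
β = (1.9153 − 1)/(1.9153 + 1) ≈ 0.314.

0.314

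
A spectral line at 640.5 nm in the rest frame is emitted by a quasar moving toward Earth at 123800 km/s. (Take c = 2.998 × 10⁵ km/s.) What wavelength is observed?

β = v/c = 123800/299800 = 0.4129.
Relativistic Doppler for wavelength: λ' = λ₀ · √((1 − β)/(1 + β)).
λ' = 640.5 × √(0.5871/1.4129) = 640.5 × 0.64458 ≈ 412.9 nm.

412.9 nm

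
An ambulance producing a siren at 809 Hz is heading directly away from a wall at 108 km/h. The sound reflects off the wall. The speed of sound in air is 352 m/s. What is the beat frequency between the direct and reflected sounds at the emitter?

127 Hz

108 km/h = 30 m/s.
The wall receives the sound from a moving source: f₁ = f₀ · v/(v + v_e) = 809 × 352/382 ≈ 745.5 Hz.
On the return leg the ambulance is a moving observer: f₂ = f₁ · (v − v_e)/v = 745.5 × 322/352 ≈ 681.9 Hz.
Equivalently f₂ = f₀ · (v − v_e)/(v + v_e).
Beat against the emitted tone: |f₂ − f₀| = 2v_e·f₀/(v + v_e) = 2 × 30 × 809/382 ≈ 127 Hz.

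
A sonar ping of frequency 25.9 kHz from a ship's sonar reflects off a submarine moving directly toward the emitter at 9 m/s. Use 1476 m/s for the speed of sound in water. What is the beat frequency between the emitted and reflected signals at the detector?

At the submarine (a moving observer), f₁ = f₀ · (v + u)/v = 25.9 × 1485/1476 ≈ 26.058 kHz.
The reflection then acts as a moving source: f₂ = f₁ · v/(v − u) ≈ 26.218 kHz.
Beat frequency (with f₀ = 25900 Hz): |f₂ − f₀| = 2u·f₀/(v − u) = 2 × 9 × 25900/1467 ≈ 318 Hz.

318 Hz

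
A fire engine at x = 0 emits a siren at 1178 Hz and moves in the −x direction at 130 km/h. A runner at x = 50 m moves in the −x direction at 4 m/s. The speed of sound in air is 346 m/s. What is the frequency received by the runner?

1079 Hz

130 km/h = 36.11 m/s.
The observer lies on the +x side, so the source is heading away from the observer and the observer is heading toward the source.
General Doppler shift: f' = f · (v + v_o)/(v + v_s).
f' = 1178 × (346 + 4)/(346 + 36.11) = 1178 × 350/382.11 ≈ 1079 Hz.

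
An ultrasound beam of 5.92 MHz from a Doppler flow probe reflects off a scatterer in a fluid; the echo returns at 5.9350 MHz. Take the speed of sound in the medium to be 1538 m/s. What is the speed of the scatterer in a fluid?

1.95 m/s

Double Doppler shift off a moving reflector: f₂ = f₀ · (v + u)/(v − u) (u > 0 toward emitter).
Rearranging, u = v · (f₂ − f₀)/(f₂ + f₀) = 1538 × 0.0150/11.8550 ≈ 1.95 m/s.
So the scatterer in a fluid is moving at 1.95 m/s toward the emitter.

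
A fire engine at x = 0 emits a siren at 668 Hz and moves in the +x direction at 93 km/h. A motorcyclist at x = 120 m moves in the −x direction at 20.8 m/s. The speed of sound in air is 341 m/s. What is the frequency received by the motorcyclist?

767 Hz

93 km/h = 25.83 m/s.
The observer lies on the +x side, so the source is heading toward the observer and the observer is heading toward the source.
General Doppler shift: f' = f · (v + v_o)/(v − v_s).
f' = 668 × (341 + 20.8)/(341 − 25.83) = 668 × 361.8/315.17 ≈ 767 Hz.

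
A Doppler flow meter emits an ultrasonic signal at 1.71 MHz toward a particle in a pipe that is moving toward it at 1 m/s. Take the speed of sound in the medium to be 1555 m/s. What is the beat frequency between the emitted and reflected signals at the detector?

At the particle in a pipe (a moving observer), f₁ = f₀ · (v + u)/v = 1.71 × 1556/1555 ≈ 1.71110 MHz.
On reflection it acts as a source moving toward the stationary detector: f₂ = f₁ · v/(v − u) = 1.71110 × 1555/1554 ≈ 1.71220 MHz.
Equivalently f₂ = f₀ · (v + u)/(v − u).
Beat frequency (with f₀ = 1710000 Hz): |f₂ − f₀| = 2u·f₀/(v − u) = 2 × 1 × 1710000/1554 ≈ 2201 Hz.

2201 Hz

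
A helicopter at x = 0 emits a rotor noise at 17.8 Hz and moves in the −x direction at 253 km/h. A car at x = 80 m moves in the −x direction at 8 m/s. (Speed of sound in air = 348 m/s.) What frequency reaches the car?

15.1 Hz

253 km/h = 70.28 m/s.
The observer lies on the +x side, so the source is heading away from the observer and the observer is heading toward the source.
Both move, so f' = f · (v + v_o)/(v + v_s).
f' = 17.8 × (348 + 8)/(348 + 70.28) = 17.8 × 356/418.28 ≈ 15.1 Hz.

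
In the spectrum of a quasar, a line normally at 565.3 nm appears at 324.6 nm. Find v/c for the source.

0.504c

λ'/λ₀ = 0.5742 < 1 (blueshift), so the source is approaching.
λ'/λ₀ = √((1 − β)/(1 + β)) for an approaching source ⇒ β = (1 − r²)/(1 + r²) with r = λ'/λ₀.
β = (1 − 0.3297)/(1 + 0.3297) ≈ 0.504.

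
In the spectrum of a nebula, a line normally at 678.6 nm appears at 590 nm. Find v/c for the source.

0.139c

λ'/λ₀ = 0.8694 < 1 (blueshift), so the source is approaching.
λ'/λ₀ = √((1 − β)/(1 + β)) for an approaching source ⇒ β = (1 − r²)/(1 + r²) with r = λ'/λ₀.
β = (1 − 0.7559)/(1 + 0.7559) ≈ 0.139.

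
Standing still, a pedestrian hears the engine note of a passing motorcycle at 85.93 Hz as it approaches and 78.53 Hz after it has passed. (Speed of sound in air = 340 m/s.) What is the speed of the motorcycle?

15.3 m/s

f₁/f₂ = (v + v_s)/(v − v_s), so v_s = v · (f₁ − f₂)/(f₁ + f₂).
v_s = 340 × (85.93 − 78.53)/(85.93 + 78.53) = 340 × 7.40/164.46 ≈ 15.3 m/s.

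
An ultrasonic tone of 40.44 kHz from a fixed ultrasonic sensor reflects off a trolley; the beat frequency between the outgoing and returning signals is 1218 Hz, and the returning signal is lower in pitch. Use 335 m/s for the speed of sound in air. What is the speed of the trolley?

Double Doppler shift off a moving reflector: f₂ = f₀ · (v + u)/(v − u) (u > 0 toward emitter).
Returning signal is lower, so f₂ = f₀ − Δf = 40440 − 1218 = 39222 Hz.
Rearranging, u = v · (f₂ − f₀)/(f₂ + f₀) = 335 × -1218/79662 ≈ -5.1 m/s.
So the trolley is moving at 5.1 m/s away from the emitter.

5.1 m/s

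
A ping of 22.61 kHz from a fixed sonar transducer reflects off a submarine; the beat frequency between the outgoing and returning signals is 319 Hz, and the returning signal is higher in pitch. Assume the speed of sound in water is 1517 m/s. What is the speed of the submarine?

10.6 m/s

Double Doppler shift off a moving reflector: f₂ = f₀ · (v + u)/(v − u) (u > 0 toward emitter).
Returning signal is higher, so f₂ = f₀ + Δf = 22610 + 319 = 22929 Hz.
Rearranging, u = v · (f₂ − f₀)/(f₂ + f₀) = 1517 × 319/45539 ≈ 10.6 m/s.
So the submarine is moving at 10.6 m/s toward the emitter.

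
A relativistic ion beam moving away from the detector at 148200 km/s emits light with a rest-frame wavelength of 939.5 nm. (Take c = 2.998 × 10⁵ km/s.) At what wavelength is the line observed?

1615.1 nm

β = v/c = 148200/299800 = 0.4943.
Relativistic Doppler for wavelength: λ' = λ₀ · √((1 + β)/(1 − β)).
λ' = 939.5 × √(1.4943/0.5057) = 939.5 × 1.71905 ≈ 1615.1 nm.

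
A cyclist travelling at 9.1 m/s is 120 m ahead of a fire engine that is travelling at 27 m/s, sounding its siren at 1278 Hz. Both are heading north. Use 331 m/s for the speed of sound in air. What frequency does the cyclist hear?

1353 Hz

The cyclist is ahead, so the fire engine is moving toward it while the cyclist is moving away from the fire engine.
General Doppler shift: f' = f · (v − v_o)/(v − v_s).
f' = 1278 × (331 − 9.1)/(331 − 27) = 1278 × 321.9/304 ≈ 1353 Hz.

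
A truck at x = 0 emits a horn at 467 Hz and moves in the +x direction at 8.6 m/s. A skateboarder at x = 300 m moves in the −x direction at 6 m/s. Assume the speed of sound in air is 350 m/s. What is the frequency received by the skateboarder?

487 Hz

The observer lies on the +x side, so the source is heading toward the observer and the observer is heading toward the source.
With source approaching and observer approaching, f' = f · (v + v_o)/(v − v_s).
f' = 467 × (350 + 6)/(350 − 8.6) = 467 × 356/341.4 ≈ 487 Hz.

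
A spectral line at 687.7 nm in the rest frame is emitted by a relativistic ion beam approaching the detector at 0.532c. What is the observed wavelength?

380.1 nm

Relativistic Doppler for wavelength: λ' = λ₀ · √((1 − β)/(1 + β)).
λ' = 687.7 × √(0.4680/1.5320) = 687.7 × 0.55271 ≈ 380.1 nm.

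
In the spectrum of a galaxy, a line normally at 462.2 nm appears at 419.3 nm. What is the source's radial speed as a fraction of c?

λ'/λ₀ = 0.9072 < 1 (blueshift), so the source is approaching.
λ'/λ₀ = √((1 − β)/(1 + β)) for an approaching source ⇒ β = (1 − r²)/(1 + r²) with r = λ'/λ₀.
β = (1 − 0.8230)/(1 + 0.8230) ≈ 0.097.

0.097c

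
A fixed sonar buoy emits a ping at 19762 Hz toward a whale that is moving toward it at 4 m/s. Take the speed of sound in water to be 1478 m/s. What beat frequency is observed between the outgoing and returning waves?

At the whale (a moving observer), f₁ = f₀ · (v + u)/v = 19762 × 1482/1478 ≈ 19815.5 Hz.
On reflection it acts as a source moving toward the stationary detector: f₂ = f₁ · v/(v − u) = 19815.5 × 1478/1474 ≈ 19869.3 Hz.
Equivalently f₂ = f₀ · (v + u)/(v − u).
Beat frequency: |f₂ − f₀| = 2u·f₀/(v − u) = 2 × 4 × 19762/1474 ≈ 107 Hz.

107 Hz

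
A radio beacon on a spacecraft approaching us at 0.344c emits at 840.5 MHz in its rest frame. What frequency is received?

1203.1 MHz

Relativistic Doppler for frequency: f' = f₀ · √((1 + β)/(1 − β)).
f' = 840.5 × √(1.3440/0.6560) = 840.5 × 1.43136 ≈ 1203.1 MHz.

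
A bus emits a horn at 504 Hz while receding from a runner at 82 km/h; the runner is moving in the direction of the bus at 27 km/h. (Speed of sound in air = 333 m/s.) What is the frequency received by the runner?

82 km/h = 22.78 m/s; 27 km/h = 7.5 m/s.
General Doppler shift: f' = f · (v + v_o)/(v + v_s).
f' = 504 × (333 + 7.5)/(333 + 22.78) = 504 × 340.5/355.78 ≈ 482 Hz.

482 Hz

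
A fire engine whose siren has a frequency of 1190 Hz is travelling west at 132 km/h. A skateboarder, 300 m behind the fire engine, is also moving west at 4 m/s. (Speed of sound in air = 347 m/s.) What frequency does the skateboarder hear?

1089 Hz

132 km/h = 36.67 m/s.
The skateboarder is behind, so the fire engine is moving away from it while the skateboarder is moving toward the fire engine.
General Doppler shift: f' = f · (v + v_o)/(v + v_s).
f' = 1190 × (347 + 4)/(347 + 36.67) = 1190 × 351/383.67 ≈ 1089 Hz.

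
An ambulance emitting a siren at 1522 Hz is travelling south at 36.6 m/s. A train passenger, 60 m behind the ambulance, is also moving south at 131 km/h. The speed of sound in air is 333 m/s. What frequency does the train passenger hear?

131 km/h = 36.39 m/s.
The train passenger is behind, so the ambulance is moving away from it while the train passenger is moving toward the ambulance.
General Doppler shift: f' = f · (v + v_o)/(v + v_s).
f' = 1522 × (333 + 36.39)/(333 + 36.6) = 1522 × 369.39/369.6 ≈ 1521 Hz.

1521 Hz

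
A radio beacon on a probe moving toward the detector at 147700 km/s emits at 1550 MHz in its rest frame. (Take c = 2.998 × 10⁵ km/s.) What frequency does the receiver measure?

2658.7 MHz

β = v/c = 147700/299800 = 0.4927.
Relativistic Doppler for frequency: f' = f₀ · √((1 + β)/(1 − β)).
f' = 1550 × √(1.4927/0.5073) = 1550 × 1.71527 ≈ 2658.7 MHz.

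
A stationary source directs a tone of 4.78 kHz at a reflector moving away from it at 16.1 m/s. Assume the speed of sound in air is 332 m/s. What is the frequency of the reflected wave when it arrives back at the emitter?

At the reflector (a moving observer), f₁ = f₀ · (v − u)/v = 4.78 × 315.9/332 ≈ 4.55 kHz.
On reflection it acts as a source moving away from the stationary detector: f₂ = f₁ · v/(v + u) = 4.55 × 332/348.1 ≈ 4.34 kHz.
Equivalently f₂ = f₀ · (v − u)/(v + u).

4.34 kHz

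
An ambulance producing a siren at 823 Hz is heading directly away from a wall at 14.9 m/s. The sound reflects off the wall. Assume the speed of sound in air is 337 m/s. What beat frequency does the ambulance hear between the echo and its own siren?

70 Hz

The wall receives the sound from a moving source: f₁ = f₀ · v/(v + v_e) = 823 × 337/351.9 ≈ 788.2 Hz.
On the return leg the ambulance is a moving observer: f₂ = f₁ · (v − v_e)/v = 788.2 × 322.1/337 ≈ 753.3 Hz.
Beat against the emitted tone: |f₂ − f₀| = 2v_e·f₀/(v + v_e) = 2 × 14.9 × 823/351.9 ≈ 70 Hz.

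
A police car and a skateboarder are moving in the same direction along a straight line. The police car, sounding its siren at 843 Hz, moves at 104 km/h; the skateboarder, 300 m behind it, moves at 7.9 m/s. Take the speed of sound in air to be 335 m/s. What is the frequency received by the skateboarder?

104 km/h = 28.89 m/s.
The skateboarder is behind, so the police car is moving away from it while the skateboarder is moving toward the police car.
Both move, so f' = f · (v + v_o)/(v + v_s).
f' = 843 × (335 + 7.9)/(335 + 28.89) = 843 × 342.9/363.89 ≈ 794 Hz.

794 Hz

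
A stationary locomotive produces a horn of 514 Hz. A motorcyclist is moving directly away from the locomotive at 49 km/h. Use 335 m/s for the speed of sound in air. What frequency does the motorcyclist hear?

49 km/h = 13.61 m/s.
Moving observer, stationary source: f' = f · (v − v_o)/v.
f' = 514 × (335 − 13.61)/335 = 514 × 321.39/335 ≈ 493 Hz.

493 Hz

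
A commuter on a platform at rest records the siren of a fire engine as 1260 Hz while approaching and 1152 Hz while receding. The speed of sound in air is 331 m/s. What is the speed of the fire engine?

14.8 m/s

f₁/f₂ = (v + v_s)/(v − v_s), so v_s = v · (f₁ − f₂)/(f₁ + f₂).
v_s = 331 × (1260 − 1152)/(1260 + 1152) = 331 × 108/2412 ≈ 14.8 m/s.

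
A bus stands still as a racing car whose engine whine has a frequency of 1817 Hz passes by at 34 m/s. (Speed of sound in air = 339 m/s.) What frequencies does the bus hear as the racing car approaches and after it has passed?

2020 Hz approaching; 1651 Hz receding

Approaching: f₁ = f · v/(v − v_s) = 1817 × 339/305 ≈ 2020 Hz.
Receding: f₂ = f · v/(v + v_s) = 1817 × 339/373 ≈ 1651 Hz.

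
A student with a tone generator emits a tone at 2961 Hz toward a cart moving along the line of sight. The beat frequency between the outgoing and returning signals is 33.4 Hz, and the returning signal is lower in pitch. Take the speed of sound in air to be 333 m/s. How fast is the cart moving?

1.89 m/s

Double Doppler shift off a moving reflector: f₂ = f₀ · (v + u)/(v − u) (u > 0 toward emitter).
Returning signal is lower, so f₂ = f₀ − Δf = 2961 − 33.4 = 2927.6 Hz.
Rearranging, u = v · (f₂ − f₀)/(f₂ + f₀) = 333 × -33.4/5888.6 ≈ -1.89 m/s.
So the cart is moving at 1.89 m/s away from the emitter.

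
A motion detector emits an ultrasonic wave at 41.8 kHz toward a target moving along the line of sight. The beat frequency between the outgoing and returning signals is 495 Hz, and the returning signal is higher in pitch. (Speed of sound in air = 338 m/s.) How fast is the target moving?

1.99 m/s

Double Doppler shift off a moving reflector: f₂ = f₀ · (v + u)/(v − u) (u > 0 toward emitter).
Returning signal is higher, so f₂ = f₀ + Δf = 41800 + 495 = 42295 Hz.
Rearranging, u = v · (f₂ − f₀)/(f₂ + f₀) = 338 × 495/84095 ≈ 1.99 m/s.
So the target is moving at 1.99 m/s toward the emitter.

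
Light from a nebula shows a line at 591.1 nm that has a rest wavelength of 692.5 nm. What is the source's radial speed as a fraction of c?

0.157

λ'/λ₀ = 0.8536 < 1 (blueshift), so the source is approaching.
λ'/λ₀ = √((1 − β)/(1 + β)) for an approaching source ⇒ β = (1 − r²)/(1 + r²) with r = λ'/λ₀.
β = (1 − 0.7286)/(1 + 0.7286) ≈ 0.157.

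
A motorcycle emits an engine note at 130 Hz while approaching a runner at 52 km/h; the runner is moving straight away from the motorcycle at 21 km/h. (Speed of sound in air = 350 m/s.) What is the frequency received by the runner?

133 Hz

52 km/h = 14.44 m/s; 21 km/h = 5.833 m/s.
With source approaching and observer receding, f' = f · (v − v_o)/(v − v_s).
f' = 130 × (350 − 5.833)/(350 − 14.44) = 130 × 344.17/335.56 ≈ 133 Hz.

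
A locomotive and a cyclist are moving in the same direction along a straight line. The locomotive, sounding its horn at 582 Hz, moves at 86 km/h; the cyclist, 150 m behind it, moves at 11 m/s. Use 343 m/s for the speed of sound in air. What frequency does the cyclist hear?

562 Hz

86 km/h = 23.89 m/s.
The cyclist is behind, so the locomotive is moving away from it while the cyclist is moving toward the locomotive.
Both move, so f' = f · (v + v_o)/(v + v_s).
f' = 582 × (343 + 11)/(343 + 23.89) = 582 × 354/366.89 ≈ 562 Hz.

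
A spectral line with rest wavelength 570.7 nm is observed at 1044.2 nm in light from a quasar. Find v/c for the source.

0.540

λ'/λ₀ = 1.8297 > 1 (redshift), so the source is receding.
λ'/λ₀ = √((1 + β)/(1 − β)) for a receding source ⇒ β = (r² − 1)/(r² + 1) with r = λ'/λ₀.
β = (3.3477 − 1)/(3.3477 + 1) ≈ 0.540.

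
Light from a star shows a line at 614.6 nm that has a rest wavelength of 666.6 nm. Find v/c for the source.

0.081

λ'/λ₀ = 0.9220 < 1 (blueshift), so the source is approaching.
λ'/λ₀ = √((1 − β)/(1 + β)) for an approaching source ⇒ β = (1 − r²)/(1 + r²) with r = λ'/λ₀.
β = (1 − 0.8501)/(1 + 0.8501) ≈ 0.081.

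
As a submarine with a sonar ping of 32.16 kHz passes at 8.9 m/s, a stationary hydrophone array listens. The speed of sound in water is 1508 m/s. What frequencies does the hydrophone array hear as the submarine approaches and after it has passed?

32.4 kHz approaching; 32.0 kHz receding

Approaching: f₁ = f · v/(v − v_s) = 32.16 × 1508/1499.1 ≈ 32.4 kHz.
Receding: f₂ = f · v/(v + v_s) = 32.16 × 1508/1516.9 ≈ 32.0 kHz.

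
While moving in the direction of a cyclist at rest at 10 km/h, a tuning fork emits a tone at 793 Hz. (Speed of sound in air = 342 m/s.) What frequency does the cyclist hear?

799 Hz

10 km/h = 2.778 m/s.
Only the source moves, toward the listener, so f' = f · v/(v − v_s).
f' = 793 × 342/(342 − 2.778) = 793 × 342/339.2 ≈ 799 Hz.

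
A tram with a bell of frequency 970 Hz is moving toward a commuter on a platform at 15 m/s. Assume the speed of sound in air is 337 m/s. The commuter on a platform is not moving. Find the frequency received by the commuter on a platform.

1015 Hz

Moving source, stationary observer: f' = f · v/(v − v_s) since the source is approaching.
f' = 970 × 337/(337 − 15) = 970 × 337/322 ≈ 1015 Hz.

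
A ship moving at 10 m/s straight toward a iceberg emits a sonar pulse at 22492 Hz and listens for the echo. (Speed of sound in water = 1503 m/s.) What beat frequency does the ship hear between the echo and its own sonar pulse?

The iceberg receives the sound from a moving source: f₁ = f₀ · v/(v − v_e) = 22492 × 1503/1493 ≈ 22643 Hz.
On the return leg the ship is a moving observer: f₂ = f₁ · (v + v_e)/v = 22643 × 1513/1503 ≈ 22793 Hz.
Equivalently f₂ = f₀ · (v + v_e)/(v − v_e).
Beat against the emitted tone: |f₂ − f₀| = 2v_e·f₀/(v − v_e) = 2 × 10 × 22492/1493 ≈ 301 Hz.

301 Hz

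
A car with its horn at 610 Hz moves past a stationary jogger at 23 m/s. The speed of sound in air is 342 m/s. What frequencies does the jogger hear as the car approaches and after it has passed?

654 Hz approaching; 572 Hz receding

Approaching: f₁ = f · v/(v − v_s) = 610 × 342/319 ≈ 654 Hz.
Receding: f₂ = f · v/(v + v_s) = 610 × 342/365 ≈ 572 Hz.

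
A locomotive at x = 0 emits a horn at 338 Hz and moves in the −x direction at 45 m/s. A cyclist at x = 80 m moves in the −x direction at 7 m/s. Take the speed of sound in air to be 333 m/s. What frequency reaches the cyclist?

304 Hz

The observer lies on the +x side, so the source is heading away from the observer and the observer is heading toward the source.
With source receding and observer approaching, f' = f · (v + v_o)/(v + v_s).
f' = 338 × (333 + 7)/(333 + 45) = 338 × 340/378 ≈ 304 Hz.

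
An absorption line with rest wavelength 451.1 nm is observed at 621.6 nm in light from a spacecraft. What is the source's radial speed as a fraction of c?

λ'/λ₀ = 1.3780 > 1 (redshift), so the source is receding.
λ'/λ₀ = √((1 + β)/(1 − β)) for a receding source ⇒ β = (r² − 1)/(r² + 1) with r = λ'/λ₀.
β = (1.8988 − 1)/(1.8988 + 1) ≈ 0.310.

0.310c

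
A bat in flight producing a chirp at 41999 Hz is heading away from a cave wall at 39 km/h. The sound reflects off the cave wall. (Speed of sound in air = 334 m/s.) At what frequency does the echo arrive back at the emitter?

39 km/h = 10.83 m/s.
The cave wall receives the sound from a moving source: f₁ = f₀ · v/(v + v_e) = 41999 × 334/344.83 ≈ 40680 Hz.
On the return leg the bat in flight is a moving observer: f₂ = f₁ · (v − v_e)/v = 40680 × 323.17/334 ≈ 39360 Hz.
Equivalently f₂ = f₀ · (v − v_e)/(v + v_e).

39360 Hz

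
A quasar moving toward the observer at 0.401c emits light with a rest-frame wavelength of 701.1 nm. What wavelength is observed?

Relativistic Doppler for wavelength: λ' = λ₀ · √((1 − β)/(1 + β)).
λ' = 701.1 × √(0.5990/1.4010) = 701.1 × 0.65387 ≈ 458.4 nm.

458.4 nm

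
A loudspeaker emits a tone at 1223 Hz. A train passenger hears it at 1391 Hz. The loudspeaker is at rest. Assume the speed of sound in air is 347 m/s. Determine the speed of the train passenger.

48 m/s

f' > f, so the train passenger is approaching.
f' = f · (v + v_o)/v ⇒ v_o = v · |f'/f − 1|.
v_o = 347 × |1391/1223 − 1| = 347 × 0.1374 ≈ 48 m/s.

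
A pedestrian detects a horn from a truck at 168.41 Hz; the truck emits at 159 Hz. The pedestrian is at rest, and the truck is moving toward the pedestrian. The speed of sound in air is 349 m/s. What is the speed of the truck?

f' = f · v/(v − v_s) ⇒ v_s = v · |1 − f/f'|.
v_s = 349 × |1 − 159/168.41| = 349 × 0.05588 ≈ 19.5 m/s.

19.5 m/s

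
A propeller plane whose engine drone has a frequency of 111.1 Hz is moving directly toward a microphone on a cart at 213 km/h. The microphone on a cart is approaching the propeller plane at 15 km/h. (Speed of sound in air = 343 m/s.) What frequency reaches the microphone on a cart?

136 Hz

213 km/h = 59.17 m/s; 15 km/h = 4.167 m/s.
With source approaching and observer approaching, f' = f · (v + v_o)/(v − v_s).
f' = 111.1 × (343 + 4.167)/(343 − 59.17) = 111.1 × 347.17/283.83 ≈ 136 Hz.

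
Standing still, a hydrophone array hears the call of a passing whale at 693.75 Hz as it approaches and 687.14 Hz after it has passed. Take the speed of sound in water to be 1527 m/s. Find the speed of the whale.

f₁/f₂ = (v + v_s)/(v − v_s), so v_s = v · (f₁ − f₂)/(f₁ + f₂).
v_s = 1527 × (693.75 − 687.14)/(693.75 + 687.14) = 1527 × 6.61/1380.89 ≈ 7.3 m/s.

7.3 m/s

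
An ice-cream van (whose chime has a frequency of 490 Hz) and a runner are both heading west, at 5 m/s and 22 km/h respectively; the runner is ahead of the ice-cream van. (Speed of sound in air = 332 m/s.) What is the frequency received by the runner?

22 km/h = 6.111 m/s.
The runner is ahead, so the ice-cream van is moving toward it while the runner is moving away from the ice-cream van.
General Doppler shift: f' = f · (v − v_o)/(v − v_s).
f' = 490 × (332 − 6.111)/(332 − 5) = 490 × 325.89/327 ≈ 488 Hz.

488 Hz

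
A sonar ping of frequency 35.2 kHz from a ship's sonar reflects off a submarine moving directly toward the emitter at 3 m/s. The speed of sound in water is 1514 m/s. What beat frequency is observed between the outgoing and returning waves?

140 Hz

The submarine first receives the wave as a moving observer: f₁ = f₀ · (v + u)/v = 35.2 × (1514 + 3)/1514 ≈ 35.2697 kHz.
On reflection it acts as a source moving toward the stationary detector: f₂ = f₁ · v/(v − u) = 35.2697 × 1514/1511 ≈ 35.3398 kHz.
Beat frequency (with f₀ = 35200 Hz): |f₂ − f₀| = 2u·f₀/(v − u) = 2 × 3 × 35200/1511 ≈ 140 Hz.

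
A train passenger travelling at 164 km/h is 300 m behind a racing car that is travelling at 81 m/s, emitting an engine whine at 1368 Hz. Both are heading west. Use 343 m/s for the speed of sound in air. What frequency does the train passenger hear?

1254 Hz

164 km/h = 45.56 m/s.
The train passenger is behind, so the racing car is moving away from it while the train passenger is moving toward the racing car.
Both move, so f' = f · (v + v_o)/(v + v_s).
f' = 1368 × (343 + 45.56)/(343 + 81) = 1368 × 388.56/424 ≈ 1254 Hz.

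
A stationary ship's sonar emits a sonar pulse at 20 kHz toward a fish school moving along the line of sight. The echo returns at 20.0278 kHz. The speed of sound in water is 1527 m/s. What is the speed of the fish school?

Double Doppler shift off a moving reflector: f₂ = f₀ · (v + u)/(v − u) (u > 0 toward emitter).
Rearranging, u = v · (f₂ − f₀)/(f₂ + f₀) = 1527 × 0.0278/40.0278 ≈ 1.06 m/s.
So the fish school is moving at 1.06 m/s toward the emitter.

1.06 m/s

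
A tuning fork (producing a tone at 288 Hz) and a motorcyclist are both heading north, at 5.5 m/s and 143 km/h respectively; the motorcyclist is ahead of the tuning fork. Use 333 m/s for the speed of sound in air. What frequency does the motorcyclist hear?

143 km/h = 39.72 m/s.
The motorcyclist is ahead, so the tuning fork is moving toward it while the motorcyclist is moving away from the tuning fork.
Both move, so f' = f · (v − v_o)/(v − v_s).
f' = 288 × (333 − 39.72)/(333 − 5.5) = 288 × 293.28/327.5 ≈ 258 Hz.

258 Hz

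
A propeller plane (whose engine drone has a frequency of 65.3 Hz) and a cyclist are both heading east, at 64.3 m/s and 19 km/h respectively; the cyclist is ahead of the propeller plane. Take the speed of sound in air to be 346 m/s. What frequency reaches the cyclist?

19 km/h = 5.278 m/s.
The cyclist is ahead, so the propeller plane is moving toward it while the cyclist is moving away from the propeller plane.
With source approaching and observer receding, f' = f · (v − v_o)/(v − v_s).
f' = 65.3 × (346 − 5.278)/(346 − 64.3) = 65.3 × 340.72/281.7 ≈ 79 Hz.

79 Hz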